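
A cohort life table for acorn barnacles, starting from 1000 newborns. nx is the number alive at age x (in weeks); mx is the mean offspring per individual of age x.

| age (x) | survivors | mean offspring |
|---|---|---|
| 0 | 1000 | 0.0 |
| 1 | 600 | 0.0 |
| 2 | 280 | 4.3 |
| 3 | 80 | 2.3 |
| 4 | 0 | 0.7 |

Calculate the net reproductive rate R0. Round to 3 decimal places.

1.388

lx = nx/n0 = nx/1000: 1, 0.6, 0.28, 0.08, 0
lx·mx by age: 0, 0, 1.204, 0.184, 0
R0 = Σ lx·mx = 1.388 → 1.388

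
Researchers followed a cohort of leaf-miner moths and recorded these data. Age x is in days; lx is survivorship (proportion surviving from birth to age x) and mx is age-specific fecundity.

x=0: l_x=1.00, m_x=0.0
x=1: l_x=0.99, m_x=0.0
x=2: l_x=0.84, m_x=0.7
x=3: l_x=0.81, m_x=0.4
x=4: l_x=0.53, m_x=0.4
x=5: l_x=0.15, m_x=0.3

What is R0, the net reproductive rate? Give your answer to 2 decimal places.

lx·mx by age: 0, 0, 0.588, 0.324, 0.212, 0.045
R0 = Σ lx·mx = 1.169 → 1.17

1.17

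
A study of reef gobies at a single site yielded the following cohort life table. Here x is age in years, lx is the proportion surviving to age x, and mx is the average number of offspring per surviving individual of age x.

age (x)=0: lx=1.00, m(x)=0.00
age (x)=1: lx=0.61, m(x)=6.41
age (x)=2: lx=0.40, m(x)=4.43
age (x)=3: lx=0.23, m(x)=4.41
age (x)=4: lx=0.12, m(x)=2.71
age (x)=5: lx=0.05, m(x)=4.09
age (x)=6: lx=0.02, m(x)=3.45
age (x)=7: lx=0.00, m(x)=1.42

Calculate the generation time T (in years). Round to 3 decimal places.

lx·mx: 0, 3.9101, 1.772, 1.0143, 0.3252, 0.2045, 0.069, 0 → R0 = 7.2951
x·lx·mx: 0, 3.9101, 3.544, 3.0429, 1.3008, 1.0225, 0.414, 0 → Σ = 13.2343
T = 13.2343 / 7.2951 = 1.814136… → 1.814

1.814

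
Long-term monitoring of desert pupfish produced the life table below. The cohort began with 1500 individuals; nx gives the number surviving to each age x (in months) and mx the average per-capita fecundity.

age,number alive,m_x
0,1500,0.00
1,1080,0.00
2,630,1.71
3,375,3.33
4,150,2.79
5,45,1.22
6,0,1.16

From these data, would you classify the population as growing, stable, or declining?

lx = nx/n0 = nx/1500: 1, 0.72, 0.42, 0.25, 0.1, 0.03, 0
R0 = Σ lx·mx = 0 + 0 + 0.7182 + 0.8325 + 0.279 + 0.0366 + 0 = 1.8663
R0 > 1, so the population is growing.

growing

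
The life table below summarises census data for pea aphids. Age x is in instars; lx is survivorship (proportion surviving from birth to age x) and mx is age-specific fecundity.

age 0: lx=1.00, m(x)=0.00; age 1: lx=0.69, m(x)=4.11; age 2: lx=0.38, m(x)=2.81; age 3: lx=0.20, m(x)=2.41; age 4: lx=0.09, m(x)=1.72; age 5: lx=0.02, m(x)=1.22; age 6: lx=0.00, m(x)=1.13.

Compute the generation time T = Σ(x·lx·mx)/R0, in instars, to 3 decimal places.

lx·mx: 0, 2.8359, 1.0678, 0.482, 0.1548, 0.0244, 0 → R0 = 4.5649
x·lx·mx: 0, 2.8359, 2.1356, 1.446, 0.6192, 0.122, 0 → Σ = 7.1587
T = 7.1587 / 4.5649 = 1.568205… → 1.568

1.568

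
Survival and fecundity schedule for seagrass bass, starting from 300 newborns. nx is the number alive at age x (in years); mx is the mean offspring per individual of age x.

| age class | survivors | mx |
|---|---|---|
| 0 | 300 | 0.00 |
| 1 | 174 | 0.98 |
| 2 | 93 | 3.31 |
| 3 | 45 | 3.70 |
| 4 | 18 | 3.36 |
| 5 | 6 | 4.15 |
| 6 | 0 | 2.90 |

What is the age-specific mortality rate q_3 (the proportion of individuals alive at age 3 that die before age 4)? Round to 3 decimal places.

lx = nx/n0 = nx/300: 1, 0.58, 0.31, 0.15, 0.06, 0.02, 0
q_3 = (l_3 − l_4) / l_3 = (0.15 − 0.06) / 0.15
     = 0.09 / 0.15 = 0.6 → 0.600

0.600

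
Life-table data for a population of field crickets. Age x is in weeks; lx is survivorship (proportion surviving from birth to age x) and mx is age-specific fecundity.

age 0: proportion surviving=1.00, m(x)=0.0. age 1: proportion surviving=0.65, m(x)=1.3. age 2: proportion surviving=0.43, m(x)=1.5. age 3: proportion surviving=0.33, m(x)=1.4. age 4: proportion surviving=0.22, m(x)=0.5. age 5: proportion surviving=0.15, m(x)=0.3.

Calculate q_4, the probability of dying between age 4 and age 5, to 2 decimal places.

q_4 = (l_4 − l_5) / l_4 = (0.22 − 0.15) / 0.22
     = 0.07 / 0.22 = 0.318182… → 0.32

0.32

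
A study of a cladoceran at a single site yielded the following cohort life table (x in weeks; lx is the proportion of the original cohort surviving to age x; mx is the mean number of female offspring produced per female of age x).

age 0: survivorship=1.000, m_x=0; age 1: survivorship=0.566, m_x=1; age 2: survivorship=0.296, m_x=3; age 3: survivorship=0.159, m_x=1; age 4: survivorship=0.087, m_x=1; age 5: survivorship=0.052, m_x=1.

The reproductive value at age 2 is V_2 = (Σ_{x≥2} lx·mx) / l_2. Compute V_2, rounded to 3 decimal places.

lx·mx for x ≥ 2: 0.888, 0.159, 0.087, 0.052 → sum = 1.186
V_2 = 1.186 / l_2 = 1.186 / 0.296 = 4.006757… → 4.007

4.007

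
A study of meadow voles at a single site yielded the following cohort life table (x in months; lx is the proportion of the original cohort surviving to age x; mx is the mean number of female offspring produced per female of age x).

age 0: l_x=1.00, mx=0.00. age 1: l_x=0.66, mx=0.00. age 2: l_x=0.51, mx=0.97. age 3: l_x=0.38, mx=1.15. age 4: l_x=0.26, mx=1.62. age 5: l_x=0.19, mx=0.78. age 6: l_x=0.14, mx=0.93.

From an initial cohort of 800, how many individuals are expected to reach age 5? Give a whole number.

Expected survivors = N0 · l_5 = 800 × 0.19 = 152 → 152

152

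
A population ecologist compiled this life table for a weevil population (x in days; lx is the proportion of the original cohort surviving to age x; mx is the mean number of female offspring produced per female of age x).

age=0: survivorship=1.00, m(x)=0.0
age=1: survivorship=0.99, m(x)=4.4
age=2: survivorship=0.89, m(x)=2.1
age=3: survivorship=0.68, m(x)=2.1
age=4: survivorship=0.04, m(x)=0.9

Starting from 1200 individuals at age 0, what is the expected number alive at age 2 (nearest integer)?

Expected survivors = N0 · l_2 = 1200 × 0.89 = 1068 → 1068

1068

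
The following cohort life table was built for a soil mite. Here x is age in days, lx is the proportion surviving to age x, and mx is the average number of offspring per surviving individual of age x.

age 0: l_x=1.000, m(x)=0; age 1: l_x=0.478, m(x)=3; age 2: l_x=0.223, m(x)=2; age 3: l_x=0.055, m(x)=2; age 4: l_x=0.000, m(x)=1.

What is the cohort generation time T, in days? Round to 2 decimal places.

lx·mx: 0, 1.434, 0.446, 0.11, 0 → R0 = 1.99
x·lx·mx: 0, 1.434, 0.892, 0.33, 0 → Σ = 2.656
T = 2.656 / 1.99 = 1.334673… → 1.33

1.33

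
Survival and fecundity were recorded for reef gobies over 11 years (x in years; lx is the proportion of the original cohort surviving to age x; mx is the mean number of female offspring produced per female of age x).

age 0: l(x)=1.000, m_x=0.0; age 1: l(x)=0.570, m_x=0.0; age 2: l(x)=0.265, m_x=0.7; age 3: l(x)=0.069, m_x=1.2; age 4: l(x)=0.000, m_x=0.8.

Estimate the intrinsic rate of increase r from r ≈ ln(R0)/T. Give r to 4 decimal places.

R0 = Σ lx·mx = 0 + 0 + 0.1855 + 0.0828 + 0 = 0.2683
Σ x·lx·mx = 0.6194; T = 0.6194/0.2683 = 2.30861…
r ≈ ln(R0)/T = ln(0.2683)/2.30861… = -0.569888… → -0.5699

-0.5699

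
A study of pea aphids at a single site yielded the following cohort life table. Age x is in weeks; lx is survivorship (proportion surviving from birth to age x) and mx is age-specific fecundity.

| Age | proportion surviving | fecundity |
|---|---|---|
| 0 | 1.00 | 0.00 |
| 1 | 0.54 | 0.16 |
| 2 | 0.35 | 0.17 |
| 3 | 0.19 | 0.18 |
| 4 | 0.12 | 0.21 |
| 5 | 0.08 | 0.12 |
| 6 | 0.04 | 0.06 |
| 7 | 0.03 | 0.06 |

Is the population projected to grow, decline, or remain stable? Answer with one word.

R0 = Σ lx·mx = 0 + 0.0864 + 0.0595 + 0.0342 + 0.0252 + 0.0096 + 0.0024 + 0.0018 = 0.2191
R0 < 1, so the population is declining.

declining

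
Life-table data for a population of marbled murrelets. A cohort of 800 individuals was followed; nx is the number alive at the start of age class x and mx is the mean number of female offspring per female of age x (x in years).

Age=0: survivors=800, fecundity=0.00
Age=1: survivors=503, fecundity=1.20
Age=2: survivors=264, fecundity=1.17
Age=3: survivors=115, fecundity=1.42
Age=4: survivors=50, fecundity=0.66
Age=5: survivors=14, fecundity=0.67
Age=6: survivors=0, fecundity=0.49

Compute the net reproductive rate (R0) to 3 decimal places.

1.398

lx = nx/n0 = nx/800: 1, 0.62875, 0.33, 0.14375, 0.0625, 0.0175, 0
lx·mx by age: 0, 0.7545…, 0.3861, 0.204125…, 0.04125, 0.011725, 0
R0 = Σ lx·mx = 1.3977… → 1.398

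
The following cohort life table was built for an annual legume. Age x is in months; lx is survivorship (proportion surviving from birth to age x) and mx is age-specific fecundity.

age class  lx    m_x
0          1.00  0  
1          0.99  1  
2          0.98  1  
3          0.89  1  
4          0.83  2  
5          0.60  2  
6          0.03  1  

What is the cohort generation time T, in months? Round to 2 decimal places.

lx·mx: 0, 0.99, 0.98, 0.89, 1.66, 1.2, 0.03 → R0 = 5.75
x·lx·mx: 0, 0.99, 1.96, 2.67, 6.64, 6, 0.18 → Σ = 18.44
T = 18.44 / 5.75 = 3.206957… → 3.21

3.21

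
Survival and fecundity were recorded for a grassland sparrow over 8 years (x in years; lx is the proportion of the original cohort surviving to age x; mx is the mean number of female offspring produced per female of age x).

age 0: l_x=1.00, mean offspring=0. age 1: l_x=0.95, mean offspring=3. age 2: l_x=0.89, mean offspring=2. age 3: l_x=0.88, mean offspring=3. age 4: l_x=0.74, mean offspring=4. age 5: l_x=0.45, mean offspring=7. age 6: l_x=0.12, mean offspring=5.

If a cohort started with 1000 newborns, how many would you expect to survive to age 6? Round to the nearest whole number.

120

Expected survivors = N0 · l_6 = 1000 × 0.12 = 120 → 120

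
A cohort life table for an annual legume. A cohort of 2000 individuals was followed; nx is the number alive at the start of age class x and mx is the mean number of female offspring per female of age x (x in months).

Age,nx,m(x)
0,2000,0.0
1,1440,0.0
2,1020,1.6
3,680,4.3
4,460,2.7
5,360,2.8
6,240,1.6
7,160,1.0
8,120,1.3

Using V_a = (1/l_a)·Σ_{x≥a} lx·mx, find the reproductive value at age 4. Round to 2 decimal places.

6.41

lx = nx/n0 = nx/2000: 1, 0.72, 0.51, 0.34, 0.23, 0.18, 0.12, 0.08, 0.06
lx·mx for x ≥ 4: 0.621, 0.504, 0.192, 0.08, 0.078 → sum = 1.475
V_4 = 1.475 / l_4 = 1.475 / 0.23 = 6.413043… → 6.41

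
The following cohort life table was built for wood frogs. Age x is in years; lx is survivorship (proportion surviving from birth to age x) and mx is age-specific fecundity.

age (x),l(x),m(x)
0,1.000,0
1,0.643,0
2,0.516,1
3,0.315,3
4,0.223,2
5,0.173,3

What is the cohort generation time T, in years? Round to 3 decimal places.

3.399

lx·mx: 0, 0, 0.516, 0.945, 0.446, 0.519 → R0 = 2.426
x·lx·mx: 0, 0, 1.032, 2.835, 1.784, 2.595 → Σ = 8.246
T = 8.246 / 2.426 = 3.399011… → 3.399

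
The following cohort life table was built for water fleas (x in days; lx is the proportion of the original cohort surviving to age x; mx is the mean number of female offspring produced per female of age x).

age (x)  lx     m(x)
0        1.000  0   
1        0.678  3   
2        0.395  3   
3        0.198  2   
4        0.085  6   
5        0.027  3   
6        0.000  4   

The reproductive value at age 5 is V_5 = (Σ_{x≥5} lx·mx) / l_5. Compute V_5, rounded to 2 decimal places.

lx·mx for x ≥ 5: 0.081, 0 → sum = 0.081
V_5 = 0.081 / l_5 = 0.081 / 0.027 = 3 → 3.00

3.00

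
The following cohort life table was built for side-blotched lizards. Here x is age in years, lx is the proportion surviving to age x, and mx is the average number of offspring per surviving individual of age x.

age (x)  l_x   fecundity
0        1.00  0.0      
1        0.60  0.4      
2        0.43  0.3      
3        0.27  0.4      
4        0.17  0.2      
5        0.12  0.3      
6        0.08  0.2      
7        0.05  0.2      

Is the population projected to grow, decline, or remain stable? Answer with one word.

R0 = Σ lx·mx = 0 + 0.24 + 0.129 + 0.108 + 0.034 + 0.036 + 0.016 + 0.01 = 0.573
R0 < 1, so the population is declining.

declining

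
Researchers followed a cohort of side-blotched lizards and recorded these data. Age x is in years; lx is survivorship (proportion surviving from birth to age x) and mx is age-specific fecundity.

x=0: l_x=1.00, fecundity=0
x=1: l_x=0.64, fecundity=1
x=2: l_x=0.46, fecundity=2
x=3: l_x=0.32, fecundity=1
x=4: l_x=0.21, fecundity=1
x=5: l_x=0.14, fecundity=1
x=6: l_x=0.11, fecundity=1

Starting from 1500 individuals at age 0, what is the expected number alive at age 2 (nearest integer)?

690

Expected survivors = N0 · l_2 = 1500 × 0.46 = 690 → 690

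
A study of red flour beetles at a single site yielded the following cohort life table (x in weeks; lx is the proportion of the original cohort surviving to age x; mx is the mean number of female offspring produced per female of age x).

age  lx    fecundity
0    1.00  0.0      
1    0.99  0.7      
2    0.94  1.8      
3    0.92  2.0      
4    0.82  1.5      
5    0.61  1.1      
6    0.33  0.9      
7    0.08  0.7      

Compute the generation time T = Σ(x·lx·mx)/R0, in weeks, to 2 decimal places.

3.09

lx·mx: 0, 0.693, 1.692, 1.84, 1.23, 0.671, 0.297, 0.056 → R0 = 6.479
x·lx·mx: 0, 0.693, 3.384, 5.52, 4.92, 3.355, 1.782, 0.392 → Σ = 20.046
T = 20.046 / 6.479 = 3.093996… → 3.09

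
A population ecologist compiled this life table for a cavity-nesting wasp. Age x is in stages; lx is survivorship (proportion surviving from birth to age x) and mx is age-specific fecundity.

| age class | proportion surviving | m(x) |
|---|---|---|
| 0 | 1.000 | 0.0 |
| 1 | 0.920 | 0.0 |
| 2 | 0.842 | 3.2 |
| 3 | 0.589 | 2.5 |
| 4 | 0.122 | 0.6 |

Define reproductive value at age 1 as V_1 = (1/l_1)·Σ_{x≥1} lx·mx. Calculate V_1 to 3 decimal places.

4.609

lx·mx for x ≥ 1: 0, 2.6944, 1.4725, 0.0732 → sum = 4.2401
V_1 = 4.2401 / l_1 = 4.2401 / 0.92 = 4.608804… → 4.609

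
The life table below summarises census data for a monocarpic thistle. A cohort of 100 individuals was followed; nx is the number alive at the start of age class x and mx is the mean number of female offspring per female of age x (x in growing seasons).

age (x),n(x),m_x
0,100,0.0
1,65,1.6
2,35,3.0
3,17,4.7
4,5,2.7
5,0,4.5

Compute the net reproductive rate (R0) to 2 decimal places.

3.02

lx = nx/n0 = nx/100: 1, 0.65, 0.35, 0.17, 0.05, 0
lx·mx by age: 0, 1.04, 1.05, 0.799, 0.135, 0
R0 = Σ lx·mx = 3.024 → 3.02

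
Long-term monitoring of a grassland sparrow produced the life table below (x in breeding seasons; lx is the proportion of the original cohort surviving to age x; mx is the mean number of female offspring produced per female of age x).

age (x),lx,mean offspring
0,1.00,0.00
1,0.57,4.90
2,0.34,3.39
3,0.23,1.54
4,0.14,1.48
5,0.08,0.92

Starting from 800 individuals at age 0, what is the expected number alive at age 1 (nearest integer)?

456

Expected survivors = N0 · l_1 = 800 × 0.57 = 456 → 456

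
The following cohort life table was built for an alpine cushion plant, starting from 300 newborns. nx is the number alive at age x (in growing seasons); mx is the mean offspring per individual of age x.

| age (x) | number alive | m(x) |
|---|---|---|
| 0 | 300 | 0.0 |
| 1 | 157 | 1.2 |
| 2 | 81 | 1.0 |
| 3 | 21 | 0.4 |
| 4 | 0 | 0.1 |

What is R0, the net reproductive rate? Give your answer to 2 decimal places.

0.93

lx = nx/n0 = nx/300: 1, 0.52333…, 0.27, 0.07, 0
lx·mx by age: 0, 0.628…, 0.27, 0.028, 0
R0 = Σ lx·mx = 0.926… → 0.93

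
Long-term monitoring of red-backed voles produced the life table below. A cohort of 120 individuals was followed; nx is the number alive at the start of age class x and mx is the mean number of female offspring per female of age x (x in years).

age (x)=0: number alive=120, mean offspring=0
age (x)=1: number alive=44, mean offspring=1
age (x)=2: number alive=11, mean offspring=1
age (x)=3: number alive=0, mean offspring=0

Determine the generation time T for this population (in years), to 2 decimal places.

1.20

lx = nx/n0 = nx/120: 1, 0.36667…, 0.09167…, 0
lx·mx: 0, 0.366667…, 0.091667…, 0 → R0 = 0.458333…
x·lx·mx: 0, 0.366667…, 0.183333…, 0 → Σ = 0.55…
T = 0.55… / 0.458333… = 1.2… → 1.20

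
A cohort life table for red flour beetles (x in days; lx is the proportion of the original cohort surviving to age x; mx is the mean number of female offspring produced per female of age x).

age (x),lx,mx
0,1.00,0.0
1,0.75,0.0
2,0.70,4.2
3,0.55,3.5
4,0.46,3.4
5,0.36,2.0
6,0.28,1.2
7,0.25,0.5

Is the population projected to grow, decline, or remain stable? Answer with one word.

R0 = Σ lx·mx = 0 + 0 + 2.94 + 1.925 + 1.564 + 0.72 + 0.336 + 0.125 = 7.61
R0 > 1, so the population is growing.

growing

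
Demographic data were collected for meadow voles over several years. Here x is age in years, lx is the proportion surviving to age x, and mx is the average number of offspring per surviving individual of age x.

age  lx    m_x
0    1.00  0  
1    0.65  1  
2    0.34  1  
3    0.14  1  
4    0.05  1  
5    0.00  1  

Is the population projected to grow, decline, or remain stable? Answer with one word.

R0 = Σ lx·mx = 0 + 0.65 + 0.34 + 0.14 + 0.05 + 0 = 1.18
R0 > 1, so the population is growing.

growing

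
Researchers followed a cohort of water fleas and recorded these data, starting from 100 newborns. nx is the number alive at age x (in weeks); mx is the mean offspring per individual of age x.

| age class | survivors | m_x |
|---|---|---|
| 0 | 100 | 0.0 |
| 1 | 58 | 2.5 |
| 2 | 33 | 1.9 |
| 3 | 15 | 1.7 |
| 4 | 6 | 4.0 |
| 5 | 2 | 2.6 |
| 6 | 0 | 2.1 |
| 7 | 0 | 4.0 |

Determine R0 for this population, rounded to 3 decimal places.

2.624

lx = nx/n0 = nx/100: 1, 0.58, 0.33, 0.15, 0.06, 0.02, 0, 0
lx·mx by age: 0, 1.45, 0.627, 0.255, 0.24, 0.052, 0, 0
R0 = Σ lx·mx = 2.624 → 2.624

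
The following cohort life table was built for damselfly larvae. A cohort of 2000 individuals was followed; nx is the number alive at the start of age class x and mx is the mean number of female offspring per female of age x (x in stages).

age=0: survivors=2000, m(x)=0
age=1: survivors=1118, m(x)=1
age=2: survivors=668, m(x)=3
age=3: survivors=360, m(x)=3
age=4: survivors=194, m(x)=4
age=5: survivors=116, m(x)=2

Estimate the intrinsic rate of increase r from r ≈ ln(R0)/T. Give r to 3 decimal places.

0.395

lx = nx/n0 = nx/2000: 1, 0.559, 0.334, 0.18, 0.097, 0.058
R0 = Σ lx·mx = 0 + 0.559 + 1.002 + 0.54 + 0.388 + 0.116 = 2.605
Σ x·lx·mx = 6.315; T = 6.315/2.605 = 2.42418…
r ≈ ln(R0)/T = ln(2.605)/2.42418… = 0.39495… → 0.395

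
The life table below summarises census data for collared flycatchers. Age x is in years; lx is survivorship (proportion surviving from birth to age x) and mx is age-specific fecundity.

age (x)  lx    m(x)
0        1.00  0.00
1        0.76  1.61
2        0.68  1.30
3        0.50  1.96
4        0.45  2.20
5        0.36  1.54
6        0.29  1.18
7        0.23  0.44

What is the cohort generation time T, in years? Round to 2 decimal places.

3.04

lx·mx: 0, 1.2236, 0.884, 0.98, 0.99, 0.5544, 0.3422, 0.1012 → R0 = 5.0754
x·lx·mx: 0, 1.2236, 1.768, 2.94, 3.96, 2.772, 2.0532, 0.7084 → Σ = 15.4252
T = 15.4252 / 5.0754 = 3.039209… → 3.04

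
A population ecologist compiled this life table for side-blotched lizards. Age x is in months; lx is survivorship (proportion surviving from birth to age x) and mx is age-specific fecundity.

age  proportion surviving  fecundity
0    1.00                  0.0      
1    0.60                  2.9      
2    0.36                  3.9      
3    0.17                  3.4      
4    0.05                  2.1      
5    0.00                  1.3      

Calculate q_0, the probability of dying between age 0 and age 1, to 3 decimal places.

q_0 = (l_0 − l_1) / l_0 = (1 − 0.6) / 1
     = 0.4 / 1 = 0.4 → 0.400

0.400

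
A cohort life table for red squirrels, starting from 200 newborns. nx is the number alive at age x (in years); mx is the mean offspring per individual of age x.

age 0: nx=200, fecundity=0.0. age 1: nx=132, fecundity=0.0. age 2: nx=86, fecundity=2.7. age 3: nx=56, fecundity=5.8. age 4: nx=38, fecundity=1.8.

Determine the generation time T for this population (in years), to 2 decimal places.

2.74

lx = nx/n0 = nx/200: 1, 0.66, 0.43, 0.28, 0.19
lx·mx: 0, 0, 1.161, 1.624, 0.342 → R0 = 3.127
x·lx·mx: 0, 0, 2.322, 4.872, 1.368 → Σ = 8.562
T = 8.562 / 3.127 = 2.738088… → 2.74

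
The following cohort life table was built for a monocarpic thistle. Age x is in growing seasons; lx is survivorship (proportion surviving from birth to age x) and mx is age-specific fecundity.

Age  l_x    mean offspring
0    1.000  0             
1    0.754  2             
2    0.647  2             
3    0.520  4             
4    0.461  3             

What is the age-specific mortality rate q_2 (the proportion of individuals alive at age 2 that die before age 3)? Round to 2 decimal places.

0.20

q_2 = (l_2 − l_3) / l_2 = (0.647 − 0.52) / 0.647
     = 0.127 / 0.647 = 0.196291… → 0.20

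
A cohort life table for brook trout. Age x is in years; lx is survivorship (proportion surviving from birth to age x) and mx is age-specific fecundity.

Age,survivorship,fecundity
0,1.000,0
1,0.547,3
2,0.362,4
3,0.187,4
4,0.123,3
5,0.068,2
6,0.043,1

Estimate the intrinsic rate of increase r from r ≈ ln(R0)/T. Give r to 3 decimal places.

0.705

R0 = Σ lx·mx = 0 + 1.641 + 1.448 + 0.748 + 0.369 + 0.136 + 0.043 = 4.385
Σ x·lx·mx = 9.195; T = 9.195/4.385 = 2.09692…
r ≈ ln(R0)/T = ln(4.385)/2.09692… = 0.70493… → 0.705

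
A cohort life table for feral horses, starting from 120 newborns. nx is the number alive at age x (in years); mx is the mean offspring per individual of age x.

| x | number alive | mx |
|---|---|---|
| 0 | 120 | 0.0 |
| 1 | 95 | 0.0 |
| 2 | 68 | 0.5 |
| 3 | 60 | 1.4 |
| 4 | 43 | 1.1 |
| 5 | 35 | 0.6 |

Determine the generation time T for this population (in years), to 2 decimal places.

lx = nx/n0 = nx/120: 1, 0.79167…, 0.56667…, 0.5, 0.35833…, 0.29167…
lx·mx: 0, 0, 0.283333…, 0.7, 0.394167…, 0.175… → R0 = 1.5525…
x·lx·mx: 0, 0, 0.566667…, 2.1, 1.576667…, 0.875… → Σ = 5.118333…
T = 5.118333… / 1.5525… = 3.296833… → 3.30

3.30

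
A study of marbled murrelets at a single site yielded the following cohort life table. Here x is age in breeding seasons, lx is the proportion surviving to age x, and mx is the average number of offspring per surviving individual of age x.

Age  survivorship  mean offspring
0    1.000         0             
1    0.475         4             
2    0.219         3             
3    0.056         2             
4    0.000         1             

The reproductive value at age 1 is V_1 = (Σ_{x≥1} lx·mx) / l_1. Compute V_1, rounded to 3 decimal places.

lx·mx for x ≥ 1: 1.9, 0.657, 0.112, 0 → sum = 2.669
V_1 = 2.669 / l_1 = 2.669 / 0.475 = 5.618947… → 5.619

5.619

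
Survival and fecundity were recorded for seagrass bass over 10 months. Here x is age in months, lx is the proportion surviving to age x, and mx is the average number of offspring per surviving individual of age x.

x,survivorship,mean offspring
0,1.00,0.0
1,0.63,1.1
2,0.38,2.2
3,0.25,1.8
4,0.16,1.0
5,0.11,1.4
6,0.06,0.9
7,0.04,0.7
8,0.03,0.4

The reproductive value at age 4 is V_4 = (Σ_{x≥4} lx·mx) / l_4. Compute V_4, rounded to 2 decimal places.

lx·mx for x ≥ 4: 0.16, 0.154, 0.054, 0.028, 0.012 → sum = 0.408
V_4 = 0.408 / l_4 = 0.408 / 0.16 = 2.55 → 2.55

2.55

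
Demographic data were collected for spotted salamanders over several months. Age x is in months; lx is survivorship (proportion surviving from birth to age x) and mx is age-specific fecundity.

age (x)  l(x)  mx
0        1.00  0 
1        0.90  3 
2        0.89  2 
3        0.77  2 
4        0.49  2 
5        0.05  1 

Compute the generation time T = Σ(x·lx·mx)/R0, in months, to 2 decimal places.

lx·mx: 0, 2.7, 1.78, 1.54, 0.98, 0.05 → R0 = 7.05
x·lx·mx: 0, 2.7, 3.56, 4.62, 3.92, 0.25 → Σ = 15.05
T = 15.05 / 7.05 = 2.134752… → 2.13

2.13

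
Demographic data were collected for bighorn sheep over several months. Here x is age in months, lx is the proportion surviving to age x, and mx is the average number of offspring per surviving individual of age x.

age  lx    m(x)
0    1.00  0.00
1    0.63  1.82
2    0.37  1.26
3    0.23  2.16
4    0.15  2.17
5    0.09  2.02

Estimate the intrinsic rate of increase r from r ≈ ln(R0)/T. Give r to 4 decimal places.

R0 = Σ lx·mx = 0 + 1.1466 + 0.4662 + 0.4968 + 0.3255 + 0.1818 = 2.6169
Σ x·lx·mx = 5.7804; T = 5.7804/2.6169 = 2.20887…
r ≈ ln(R0)/T = ln(2.6169)/2.20887… = 0.435512… → 0.4355

0.4355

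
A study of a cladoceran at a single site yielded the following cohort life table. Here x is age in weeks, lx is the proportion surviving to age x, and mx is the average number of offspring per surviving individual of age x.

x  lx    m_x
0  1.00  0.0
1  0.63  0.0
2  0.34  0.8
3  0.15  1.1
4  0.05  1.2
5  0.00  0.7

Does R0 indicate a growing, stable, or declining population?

R0 = Σ lx·mx = 0 + 0 + 0.272 + 0.165 + 0.06 + 0 = 0.497
R0 < 1, so the population is declining.

declining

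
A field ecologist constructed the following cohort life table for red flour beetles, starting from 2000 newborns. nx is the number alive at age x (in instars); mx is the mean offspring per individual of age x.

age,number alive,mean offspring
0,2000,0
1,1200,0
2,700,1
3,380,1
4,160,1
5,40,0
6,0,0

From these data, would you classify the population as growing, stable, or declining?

declining

lx = nx/n0 = nx/2000: 1, 0.6, 0.35, 0.19, 0.08, 0.02, 0
R0 = Σ lx·mx = 0 + 0 + 0.35 + 0.19 + 0.08 + 0 + 0 = 0.62
R0 < 1, so the population is declining.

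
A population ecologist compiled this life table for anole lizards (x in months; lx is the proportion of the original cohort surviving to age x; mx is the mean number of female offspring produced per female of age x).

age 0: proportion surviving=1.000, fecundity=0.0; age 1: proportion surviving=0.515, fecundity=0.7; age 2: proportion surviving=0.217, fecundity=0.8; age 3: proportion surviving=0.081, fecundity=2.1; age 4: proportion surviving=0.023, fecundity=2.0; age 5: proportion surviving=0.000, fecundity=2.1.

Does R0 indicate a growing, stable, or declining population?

R0 = Σ lx·mx = 0 + 0.3605 + 0.1736 + 0.1701 + 0.046 + 0 = 0.7502
R0 < 1, so the population is declining.

declining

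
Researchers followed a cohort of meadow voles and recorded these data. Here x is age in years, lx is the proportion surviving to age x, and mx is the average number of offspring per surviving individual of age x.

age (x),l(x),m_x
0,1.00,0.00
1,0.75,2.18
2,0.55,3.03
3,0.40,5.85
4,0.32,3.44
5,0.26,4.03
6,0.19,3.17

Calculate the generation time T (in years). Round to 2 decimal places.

3.01

lx·mx: 0, 1.635, 1.6665, 2.34, 1.1008, 1.0478, 0.6023 → R0 = 8.3924
x·lx·mx: 0, 1.635, 3.333, 7.02, 4.4032, 5.239, 3.6138 → Σ = 25.244
T = 25.244 / 8.3924 = 3.00796… → 3.01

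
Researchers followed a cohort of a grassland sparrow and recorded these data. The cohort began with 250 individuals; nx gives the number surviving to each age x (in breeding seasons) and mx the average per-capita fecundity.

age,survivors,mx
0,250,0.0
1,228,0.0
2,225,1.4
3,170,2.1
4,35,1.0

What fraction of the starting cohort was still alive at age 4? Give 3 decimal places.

l_4 = n_4/n_0 = 35/250 = 0.14 → 0.140

0.140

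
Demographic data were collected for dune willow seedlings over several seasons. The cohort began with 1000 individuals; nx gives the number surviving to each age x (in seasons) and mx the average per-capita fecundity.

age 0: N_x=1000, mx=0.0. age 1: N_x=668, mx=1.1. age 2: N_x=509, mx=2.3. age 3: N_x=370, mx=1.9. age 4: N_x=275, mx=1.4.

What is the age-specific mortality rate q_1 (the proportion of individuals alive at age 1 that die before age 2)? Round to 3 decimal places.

0.238

lx = nx/n0 = nx/1000: 1, 0.668, 0.509, 0.37, 0.275
q_1 = (l_1 − l_2) / l_1 = (0.668 − 0.509) / 0.668
     = 0.159 / 0.668 = 0.238024… → 0.238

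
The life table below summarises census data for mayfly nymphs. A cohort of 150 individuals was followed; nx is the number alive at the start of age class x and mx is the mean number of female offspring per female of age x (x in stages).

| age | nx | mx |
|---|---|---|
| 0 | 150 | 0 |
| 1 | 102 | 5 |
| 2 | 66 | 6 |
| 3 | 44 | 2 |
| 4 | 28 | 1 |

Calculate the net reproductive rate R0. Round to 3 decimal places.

6.813

lx = nx/n0 = nx/150: 1, 0.68, 0.44, 0.29333…, 0.18667…
lx·mx by age: 0, 3.4, 2.64, 0.586667…, 0.186667…
R0 = Σ lx·mx = 6.813333… → 6.813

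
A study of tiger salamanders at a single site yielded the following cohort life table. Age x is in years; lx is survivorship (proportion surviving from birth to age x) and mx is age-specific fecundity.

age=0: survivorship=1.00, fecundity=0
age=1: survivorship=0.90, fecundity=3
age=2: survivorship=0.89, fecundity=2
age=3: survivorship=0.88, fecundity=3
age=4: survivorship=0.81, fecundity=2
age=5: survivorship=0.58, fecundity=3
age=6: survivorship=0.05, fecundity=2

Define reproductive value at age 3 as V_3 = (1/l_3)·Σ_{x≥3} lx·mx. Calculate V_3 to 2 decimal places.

lx·mx for x ≥ 3: 2.64, 1.62, 1.74, 0.1 → sum = 6.1
V_3 = 6.1 / l_3 = 6.1 / 0.88 = 6.931818… → 6.93

6.93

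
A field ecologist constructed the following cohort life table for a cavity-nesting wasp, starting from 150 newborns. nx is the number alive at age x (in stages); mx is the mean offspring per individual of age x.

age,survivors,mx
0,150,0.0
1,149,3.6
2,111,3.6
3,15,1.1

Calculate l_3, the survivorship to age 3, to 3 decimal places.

l_3 = n_3/n_0 = 15/150 = 0.1 → 0.100

0.100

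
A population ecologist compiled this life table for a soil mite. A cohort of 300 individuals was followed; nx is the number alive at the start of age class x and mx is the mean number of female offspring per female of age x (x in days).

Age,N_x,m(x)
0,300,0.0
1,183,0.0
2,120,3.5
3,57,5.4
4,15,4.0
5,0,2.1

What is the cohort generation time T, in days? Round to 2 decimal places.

lx = nx/n0 = nx/300: 1, 0.61, 0.4, 0.19, 0.05, 0
lx·mx: 0, 0, 1.4, 1.026, 0.2, 0 → R0 = 2.626
x·lx·mx: 0, 0, 2.8, 3.078, 0.8, 0 → Σ = 6.678
T = 6.678 / 2.626 = 2.543031… → 2.54

2.54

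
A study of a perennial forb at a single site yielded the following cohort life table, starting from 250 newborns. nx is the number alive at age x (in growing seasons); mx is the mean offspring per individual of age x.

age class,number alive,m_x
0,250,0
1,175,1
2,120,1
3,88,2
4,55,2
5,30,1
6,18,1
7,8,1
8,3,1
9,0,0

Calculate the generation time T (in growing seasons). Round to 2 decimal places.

2.69

lx = nx/n0 = nx/250: 1, 0.7, 0.48, 0.352, 0.22, 0.12, 0.072, 0.032, 0.012, 0
lx·mx: 0, 0.7, 0.48, 0.704, 0.44, 0.12, 0.072, 0.032, 0.012, 0 → R0 = 2.56
x·lx·mx: 0, 0.7, 0.96, 2.112, 1.76, 0.6, 0.432, 0.224, 0.096, 0 → Σ = 6.884
T = 6.884 / 2.56 = 2.689063… → 2.69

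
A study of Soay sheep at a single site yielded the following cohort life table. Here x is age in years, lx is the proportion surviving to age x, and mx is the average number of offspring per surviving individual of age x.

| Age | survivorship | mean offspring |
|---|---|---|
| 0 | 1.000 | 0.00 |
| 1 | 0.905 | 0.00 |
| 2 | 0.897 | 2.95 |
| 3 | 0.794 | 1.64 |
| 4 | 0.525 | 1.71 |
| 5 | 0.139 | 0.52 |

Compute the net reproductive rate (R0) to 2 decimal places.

4.92

lx·mx by age: 0, 0, 2.64615, 1.30216, 0.89775, 0.07228
R0 = Σ lx·mx = 4.91834 → 4.92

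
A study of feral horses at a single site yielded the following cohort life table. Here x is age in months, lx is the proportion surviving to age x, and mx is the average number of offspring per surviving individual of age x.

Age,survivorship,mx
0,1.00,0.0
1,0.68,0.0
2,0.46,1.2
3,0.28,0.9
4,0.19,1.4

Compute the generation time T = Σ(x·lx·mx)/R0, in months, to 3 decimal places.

2.733

lx·mx: 0, 0, 0.552, 0.252, 0.266 → R0 = 1.07
x·lx·mx: 0, 0, 1.104, 0.756, 1.064 → Σ = 2.924
T = 2.924 / 1.07 = 2.73271… → 2.733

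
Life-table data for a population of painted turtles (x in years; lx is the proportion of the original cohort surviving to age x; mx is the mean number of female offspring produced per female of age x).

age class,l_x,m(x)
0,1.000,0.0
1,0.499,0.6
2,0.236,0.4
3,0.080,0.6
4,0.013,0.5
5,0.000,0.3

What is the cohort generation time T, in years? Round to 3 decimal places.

1.468

lx·mx: 0, 0.2994, 0.0944, 0.048, 0.0065, 0 → R0 = 0.4483
x·lx·mx: 0, 0.2994, 0.1888, 0.144, 0.026, 0 → Σ = 0.6582
T = 0.6582 / 0.4483 = 1.468213… → 1.468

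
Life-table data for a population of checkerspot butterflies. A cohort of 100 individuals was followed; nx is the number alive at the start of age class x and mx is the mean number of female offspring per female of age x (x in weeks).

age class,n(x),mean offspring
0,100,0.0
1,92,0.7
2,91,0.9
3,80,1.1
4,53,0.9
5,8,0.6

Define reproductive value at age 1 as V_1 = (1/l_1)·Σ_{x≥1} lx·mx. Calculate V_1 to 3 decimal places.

3.117

lx = nx/n0 = nx/100: 1, 0.92, 0.91, 0.8, 0.53, 0.08
lx·mx for x ≥ 1: 0.644, 0.819, 0.88, 0.477, 0.048 → sum = 2.868
V_1 = 2.868 / l_1 = 2.868 / 0.92 = 3.117391… → 3.117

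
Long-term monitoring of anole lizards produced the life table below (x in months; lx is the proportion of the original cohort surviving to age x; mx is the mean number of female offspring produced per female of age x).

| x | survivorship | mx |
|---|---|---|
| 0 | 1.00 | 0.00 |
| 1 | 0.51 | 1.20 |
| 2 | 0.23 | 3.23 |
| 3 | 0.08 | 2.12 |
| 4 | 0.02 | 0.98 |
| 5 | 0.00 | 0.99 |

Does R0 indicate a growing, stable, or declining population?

growing

R0 = Σ lx·mx = 0 + 0.612 + 0.7429 + 0.1696 + 0.0196 + 0 = 1.5441
R0 > 1, so the population is growing.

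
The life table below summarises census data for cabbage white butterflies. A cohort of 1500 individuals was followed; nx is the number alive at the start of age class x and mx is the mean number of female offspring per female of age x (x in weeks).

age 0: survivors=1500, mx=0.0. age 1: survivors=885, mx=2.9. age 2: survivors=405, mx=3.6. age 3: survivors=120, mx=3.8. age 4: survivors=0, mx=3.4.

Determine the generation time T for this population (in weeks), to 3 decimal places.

lx = nx/n0 = nx/1500: 1, 0.59, 0.27, 0.08, 0
lx·mx: 0, 1.711, 0.972, 0.304, 0 → R0 = 2.987
x·lx·mx: 0, 1.711, 1.944, 0.912, 0 → Σ = 4.567
T = 4.567 / 2.987 = 1.528959… → 1.529

1.529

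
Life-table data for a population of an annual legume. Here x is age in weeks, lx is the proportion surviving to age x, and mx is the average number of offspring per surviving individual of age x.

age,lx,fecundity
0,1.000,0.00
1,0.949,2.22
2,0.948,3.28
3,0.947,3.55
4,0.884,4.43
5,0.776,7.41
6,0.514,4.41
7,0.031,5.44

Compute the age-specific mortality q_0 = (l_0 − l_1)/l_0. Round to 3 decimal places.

0.051

q_0 = (l_0 − l_1) / l_0 = (1 − 0.949) / 1
     = 0.051 / 1 = 0.051 → 0.051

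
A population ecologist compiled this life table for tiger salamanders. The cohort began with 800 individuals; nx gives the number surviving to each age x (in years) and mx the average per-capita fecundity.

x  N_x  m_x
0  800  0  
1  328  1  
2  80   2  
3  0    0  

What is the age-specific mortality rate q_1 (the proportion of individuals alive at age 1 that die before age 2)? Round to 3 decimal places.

0.756

lx = nx/n0 = nx/800: 1, 0.41, 0.1, 0
q_1 = (l_1 − l_2) / l_1 = (0.41 − 0.1) / 0.41
     = 0.31 / 0.41 = 0.756098… → 0.756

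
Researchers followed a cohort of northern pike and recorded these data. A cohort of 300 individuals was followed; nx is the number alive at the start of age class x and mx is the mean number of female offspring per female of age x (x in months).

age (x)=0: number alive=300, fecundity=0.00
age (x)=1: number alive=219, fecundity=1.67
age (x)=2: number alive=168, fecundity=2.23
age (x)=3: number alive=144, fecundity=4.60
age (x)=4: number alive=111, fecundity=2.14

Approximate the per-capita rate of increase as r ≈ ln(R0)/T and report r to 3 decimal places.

lx = nx/n0 = nx/300: 1, 0.73, 0.56, 0.48, 0.37
R0 = Σ lx·mx = 0 + 1.2191 + 1.2488 + 2.208 + 0.7918 = 5.4677
Σ x·lx·mx = 13.5079; T = 13.5079/5.4677 = 2.47049…
r ≈ ln(R0)/T = ln(5.4677)/2.47049… = 0.68766… → 0.688

0.688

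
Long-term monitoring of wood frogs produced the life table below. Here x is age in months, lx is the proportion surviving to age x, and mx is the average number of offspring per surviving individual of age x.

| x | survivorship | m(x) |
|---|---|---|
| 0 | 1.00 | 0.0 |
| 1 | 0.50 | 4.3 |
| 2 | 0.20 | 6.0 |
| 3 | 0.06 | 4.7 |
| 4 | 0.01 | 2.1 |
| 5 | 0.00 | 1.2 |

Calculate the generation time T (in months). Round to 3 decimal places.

lx·mx: 0, 2.15, 1.2, 0.282, 0.021, 0 → R0 = 3.653
x·lx·mx: 0, 2.15, 2.4, 0.846, 0.084, 0 → Σ = 5.48
T = 5.48 / 3.653 = 1.500137… → 1.500

1.500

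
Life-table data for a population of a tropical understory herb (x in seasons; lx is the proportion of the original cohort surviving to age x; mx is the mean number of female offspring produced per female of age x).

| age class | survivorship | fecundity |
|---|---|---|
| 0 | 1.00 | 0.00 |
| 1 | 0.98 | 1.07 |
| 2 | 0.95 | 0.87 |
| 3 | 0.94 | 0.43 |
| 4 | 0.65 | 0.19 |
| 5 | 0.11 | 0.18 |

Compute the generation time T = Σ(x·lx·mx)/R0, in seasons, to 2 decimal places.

lx·mx: 0, 1.0486, 0.8265, 0.4042, 0.1235, 0.0198 → R0 = 2.4226
x·lx·mx: 0, 1.0486, 1.653, 1.2126, 0.494, 0.099 → Σ = 4.5072
T = 4.5072 / 2.4226 = 1.86048… → 1.86

1.86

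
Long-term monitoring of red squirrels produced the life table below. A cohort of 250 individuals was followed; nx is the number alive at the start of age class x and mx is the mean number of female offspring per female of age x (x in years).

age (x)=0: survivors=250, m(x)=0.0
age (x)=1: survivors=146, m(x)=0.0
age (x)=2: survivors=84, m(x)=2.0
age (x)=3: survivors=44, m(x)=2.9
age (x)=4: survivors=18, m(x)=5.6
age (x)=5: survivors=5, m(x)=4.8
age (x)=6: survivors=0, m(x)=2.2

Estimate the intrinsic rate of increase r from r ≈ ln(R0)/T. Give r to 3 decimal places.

lx = nx/n0 = nx/250: 1, 0.584, 0.336, 0.176, 0.072, 0.02, 0
R0 = Σ lx·mx = 0 + 0 + 0.672 + 0.5104 + 0.4032 + 0.096 + 0 = 1.6816
Σ x·lx·mx = 4.968; T = 4.968/1.6816 = 2.95433…
r ≈ ln(R0)/T = ln(1.6816)/2.95433… = 0.17593… → 0.176

0.176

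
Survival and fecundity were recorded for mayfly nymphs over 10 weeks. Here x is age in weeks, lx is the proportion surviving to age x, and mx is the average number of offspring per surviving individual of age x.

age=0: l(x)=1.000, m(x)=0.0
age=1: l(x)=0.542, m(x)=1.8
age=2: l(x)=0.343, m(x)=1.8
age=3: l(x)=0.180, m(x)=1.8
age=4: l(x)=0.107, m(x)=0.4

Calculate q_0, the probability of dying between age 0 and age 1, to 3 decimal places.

0.458

q_0 = (l_0 − l_1) / l_0 = (1 − 0.542) / 1
     = 0.458 / 1 = 0.458 → 0.458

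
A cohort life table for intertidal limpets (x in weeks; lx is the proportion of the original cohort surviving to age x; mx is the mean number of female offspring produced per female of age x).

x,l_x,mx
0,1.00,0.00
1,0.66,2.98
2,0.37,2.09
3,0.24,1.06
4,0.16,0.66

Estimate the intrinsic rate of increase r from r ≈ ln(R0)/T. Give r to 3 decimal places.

0.746

R0 = Σ lx·mx = 0 + 1.9668 + 0.7733 + 0.2544 + 0.1056 = 3.1001
Σ x·lx·mx = 4.699; T = 4.699/3.1001 = 1.51576…
r ≈ ln(R0)/T = ln(3.1001)/1.51576… = 0.74645… → 0.746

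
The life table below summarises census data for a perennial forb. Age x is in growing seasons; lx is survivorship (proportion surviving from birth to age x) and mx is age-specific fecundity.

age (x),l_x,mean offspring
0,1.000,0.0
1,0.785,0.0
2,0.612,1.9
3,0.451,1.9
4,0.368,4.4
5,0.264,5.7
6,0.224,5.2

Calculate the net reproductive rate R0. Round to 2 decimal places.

lx·mx by age: 0, 0, 1.1628, 0.8569, 1.6192, 1.5048, 1.1648
R0 = Σ lx·mx = 6.3085 → 6.31

6.31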